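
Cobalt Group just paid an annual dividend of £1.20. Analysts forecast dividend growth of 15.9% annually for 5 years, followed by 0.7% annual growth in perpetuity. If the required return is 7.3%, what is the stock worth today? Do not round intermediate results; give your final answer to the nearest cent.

D_1 = 1.39080
D_2 = 1.61194
D_3 = 1.86824
D_4 = 2.16528
D_5 = 2.50956
Terminal value at year 5: TV = D_5×(1+g_2)/(r−g_2) = 2.52713/0.066 = 38.28988
P_0 = D_1/(1+r)^1 + D_2/(1+r)^2 + D_3/(1+r)^3 + D_4/(1+r)^4 + D_5/(1+r)^5 + TV/(1+r)^5
    = 1.29618 + 1.40007 + 1.51228 + 1.63349 + 1.76441 + 26.92064 = 34.52706

£34.53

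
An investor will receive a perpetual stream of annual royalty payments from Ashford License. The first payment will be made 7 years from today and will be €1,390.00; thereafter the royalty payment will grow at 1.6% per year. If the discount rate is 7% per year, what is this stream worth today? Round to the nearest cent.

€17152.14

Value at end of year 6: C₁ / (r − g) = €1,390.00 / (0.07 − 0.016) = €25,740.7407
Discount to today: PV = €25,740.7407 / (1 + 0.07)^6 = €25,740.7407 / 1.500730 = €17,152.14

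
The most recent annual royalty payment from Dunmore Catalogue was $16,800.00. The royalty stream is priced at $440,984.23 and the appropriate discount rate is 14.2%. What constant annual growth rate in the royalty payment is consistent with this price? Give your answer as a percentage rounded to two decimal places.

P = D₀(1+g)/(r−g) ⇒ P(r−g) = D₀(1+g) ⇒ g(P+D₀) = P·r − D₀
g = (P·r − D₀)/(P + D₀) = ($440,984.23×0.142 − $16,800.00) / ($440,984.23 + $16,800.00) = 0.100090

10.01%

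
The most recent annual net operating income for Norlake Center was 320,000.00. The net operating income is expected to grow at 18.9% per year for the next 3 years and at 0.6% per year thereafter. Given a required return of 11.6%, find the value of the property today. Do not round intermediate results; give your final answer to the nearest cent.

4630383.42

D_1 = 380480.00000
D_2 = 452390.72000
D_3 = 537892.56608
Terminal value at year 3: TV = D_3×(1+g_2)/(r−g_2) = 541119.92148/0.11 = 4919272.01342
P_0 = D_1/(1+r)^1 + D_2/(1+r)^2 + D_3/(1+r)^3 + TV/(1+r)^3
    = 340931.89964 + 363233.00060 + 386992.86534 + 3539225.65937 = 4630383.42495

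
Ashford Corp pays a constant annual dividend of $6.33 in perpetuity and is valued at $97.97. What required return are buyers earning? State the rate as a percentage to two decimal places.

6.46%

P = C/r ⇒ r = C/P = $6.33/$97.97 = 0.064612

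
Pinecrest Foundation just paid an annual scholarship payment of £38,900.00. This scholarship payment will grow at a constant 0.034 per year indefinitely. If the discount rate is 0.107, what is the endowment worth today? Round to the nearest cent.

£550994.52

D₁ = D₀ × (1 + g) = £38,900.00 × 1.034 = £40,222.6000
Growing perpetuity: P = D₁ / (r − g) = £40,222.6000 / (0.107 − 0.034) = £550,994.52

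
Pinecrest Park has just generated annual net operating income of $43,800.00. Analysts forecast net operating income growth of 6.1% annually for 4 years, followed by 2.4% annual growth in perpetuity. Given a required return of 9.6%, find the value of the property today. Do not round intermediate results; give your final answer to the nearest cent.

$708745.02

D_1 = 46471.80000
D_2 = 49306.57980
D_3 = 52314.28117
D_4 = 55505.45232
Terminal value at year 4: TV = D_4×(1+g_2)/(r−g_2) = 56837.58317/0.072 = 789410.87743
P_0 = D_1/(1+r)^1 + D_2/(1+r)^2 + D_3/(1+r)^3 + D_4/(1+r)^4 + TV/(1+r)^4
    = 42401.27737 + 41047.22198 + 39736.40741 + 38467.45279 + 547092.66197 = 708745.02153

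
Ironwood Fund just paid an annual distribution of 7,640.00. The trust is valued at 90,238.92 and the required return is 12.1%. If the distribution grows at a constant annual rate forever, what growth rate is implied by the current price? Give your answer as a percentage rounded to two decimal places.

3.35%

P = D₀(1+g)/(r−g) ⇒ P(r−g) = D₀(1+g) ⇒ g(P+D₀) = P·r − D₀
g = (P·r − D₀)/(P + D₀) = (90,238.92×0.121 − 7,640.00) / (90,238.92 + 7,640.00) = 0.033500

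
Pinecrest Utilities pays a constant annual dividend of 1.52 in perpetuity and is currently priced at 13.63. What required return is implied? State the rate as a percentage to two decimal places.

11.15%

P = C/r ⇒ r = C/P = 1.52/13.63 = 0.111519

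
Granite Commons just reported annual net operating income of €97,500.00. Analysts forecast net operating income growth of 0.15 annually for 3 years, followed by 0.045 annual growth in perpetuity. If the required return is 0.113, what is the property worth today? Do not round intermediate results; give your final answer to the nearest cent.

D_1 = 112125.00000
D_2 = 128943.75000
D_3 = 148285.31250
Terminal value at year 3: TV = D_3×(1+g_2)/(r−g_2) = 154958.15156/0.068 = 2278796.34651
P_0 = D_1/(1+r)^1 + D_2/(1+r)^2 + D_3/(1+r)^3 + TV/(1+r)^3
    = 100741.23989 + 104090.22990 + 107550.55201 + 1652798.92420 = 1965180.94600

€1965180.95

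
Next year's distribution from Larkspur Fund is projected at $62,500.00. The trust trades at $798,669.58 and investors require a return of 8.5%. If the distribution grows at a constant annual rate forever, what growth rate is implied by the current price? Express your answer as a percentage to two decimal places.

P = D₁/(r−g) ⇒ g = r − D₁/P = 0.085 − $62,500.00/$798,669.58 = 0.006745

0.67%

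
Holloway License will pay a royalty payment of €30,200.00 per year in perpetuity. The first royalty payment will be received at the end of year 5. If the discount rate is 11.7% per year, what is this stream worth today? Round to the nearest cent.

Value at end of year 4: C / r = €30,200.00 / 0.117 = €258,119.6581
Discount to today: PV = €258,119.6581 / (1 + 0.117)^4 = €258,119.6581 / 1.556728 = €165,809.11

€165809.11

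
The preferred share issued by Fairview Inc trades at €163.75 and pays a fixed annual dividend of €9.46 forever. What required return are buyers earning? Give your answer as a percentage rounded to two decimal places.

5.78%

P = C/r ⇒ r = C/P = €9.46/€163.75 = 0.057771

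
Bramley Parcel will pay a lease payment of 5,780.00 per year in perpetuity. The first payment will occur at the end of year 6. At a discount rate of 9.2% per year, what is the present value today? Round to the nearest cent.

40460.09

Value at end of year 5: C / r = 5,780.00 / 0.092 = 62,826.0870
Discount to today: PV = 62,826.0870 / (1 + 0.092)^5 = 62,826.0870 / 1.552792 = 40,460.09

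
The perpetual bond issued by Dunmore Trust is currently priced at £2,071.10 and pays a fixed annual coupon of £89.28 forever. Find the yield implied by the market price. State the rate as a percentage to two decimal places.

P = C/r ⇒ r = C/P = £89.28/£2,071.10 = 0.043108

4.31%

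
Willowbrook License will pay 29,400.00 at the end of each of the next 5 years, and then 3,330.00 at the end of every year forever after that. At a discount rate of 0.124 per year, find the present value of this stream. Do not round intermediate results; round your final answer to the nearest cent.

119907.52

PV of 5-year annuity: 29,400.00 × [1 − (1+0.124)^−5] / 0.124 = 104938.58205
Perpetuity value at year 5: 3,330.00 / 0.124 = 26854.83871
PV of perpetuity: 26854.83871 / (1+0.124)^5 = 14968.93809
Total PV = 104938.58205 + 14968.93809 = 119907.52014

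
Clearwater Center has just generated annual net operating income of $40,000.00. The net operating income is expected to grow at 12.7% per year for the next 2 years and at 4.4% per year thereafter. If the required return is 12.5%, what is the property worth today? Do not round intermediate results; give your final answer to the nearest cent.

D_1 = 45080.00000
D_2 = 50805.16000
Terminal value at year 2: TV = D_2×(1+g_2)/(r−g_2) = 53040.58704/0.081 = 654822.06222
P_0 = D_1/(1+r)^1 + D_2/(1+r)^2 + TV/(1+r)^2
    = 40071.11111 + 40142.34864 + 517390.27139 = 597603.73114

$597603.73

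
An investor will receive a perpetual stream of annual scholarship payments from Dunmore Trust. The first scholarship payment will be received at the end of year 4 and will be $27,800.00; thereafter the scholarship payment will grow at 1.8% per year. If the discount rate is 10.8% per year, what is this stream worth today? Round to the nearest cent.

Value at end of year 3: C₁ / (r − g) = $27,800.00 / (0.108 − 0.018) = $308,888.8889
Discount to today: PV = $308,888.8889 / (1 + 0.108)^3 = $308,888.8889 / 1.360252 = $227,082.15

$227082.15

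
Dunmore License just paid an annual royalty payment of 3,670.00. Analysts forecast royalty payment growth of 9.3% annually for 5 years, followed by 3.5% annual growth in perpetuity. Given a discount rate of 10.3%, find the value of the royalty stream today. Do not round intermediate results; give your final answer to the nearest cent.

D_1 = 4011.31000
D_2 = 4384.36183
D_3 = 4792.10748
D_4 = 5237.77348
D_5 = 5724.88641
Terminal value at year 5: TV = D_5×(1+g_2)/(r−g_2) = 5925.25743/0.068 = 87136.13873
P_0 = D_1/(1+r)^1 + D_2/(1+r)^2 + D_3/(1+r)^3 + D_4/(1+r)^4 + D_5/(1+r)^5 + TV/(1+r)^5
    = 3636.72711 + 3603.75587 + 3571.08356 + 3538.70747 + 3506.62490 + 53372.89363 = 71229.79254

71229.79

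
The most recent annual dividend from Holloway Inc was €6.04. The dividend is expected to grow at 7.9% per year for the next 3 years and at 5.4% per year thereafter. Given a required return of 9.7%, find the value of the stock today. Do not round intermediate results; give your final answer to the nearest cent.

D_1 = 6.51716
D_2 = 7.03202
D_3 = 7.58754
Terminal value at year 3: TV = D_3×(1+g_2)/(r−g_2) = 7.99727/0.043 = 185.98308
P_0 = D_1/(1+r)^1 + D_2/(1+r)^2 + D_3/(1+r)^3 + TV/(1+r)^3
    = 5.94089 + 5.84341 + 5.74753 + 140.88136 = 158.41320

€158.41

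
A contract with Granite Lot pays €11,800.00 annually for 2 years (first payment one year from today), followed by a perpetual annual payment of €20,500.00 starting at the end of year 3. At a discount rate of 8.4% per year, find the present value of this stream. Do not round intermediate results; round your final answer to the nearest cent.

€228617.89

PV of 2-year annuity: €11,800.00 × [1 − (1+0.084)^−2] / 0.084 = 20927.68345
Perpetuity value at year 2: €20,500.00 / 0.084 = 244047.61905
PV of perpetuity: 244047.61905 / (1+0.084)^2 = 207690.20289
Total PV = 20927.68345 + 207690.20289 = 228617.88634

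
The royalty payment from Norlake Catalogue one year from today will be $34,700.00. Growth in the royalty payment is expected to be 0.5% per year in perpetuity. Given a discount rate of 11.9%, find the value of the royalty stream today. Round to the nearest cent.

Growing perpetuity: P = D₁ / (r − g) = $34,700.0000 / (0.119 − 0.005) = $304,385.96

$304385.96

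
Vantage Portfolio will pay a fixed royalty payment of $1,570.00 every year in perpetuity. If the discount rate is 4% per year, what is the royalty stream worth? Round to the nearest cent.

Level perpetuity: PV = C / r = $1,570.00 / 0.04 = $39,250.00

$39250.00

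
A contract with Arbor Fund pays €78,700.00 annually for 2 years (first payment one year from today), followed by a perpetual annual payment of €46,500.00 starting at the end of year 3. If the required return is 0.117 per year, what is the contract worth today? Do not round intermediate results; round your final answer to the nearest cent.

€452070.83

PV of 2-year annuity: €78,700.00 × [1 − (1+0.117)^−2] / 0.117 = 133533.19617
Perpetuity value at year 2: €46,500.00 / 0.117 = 397435.89744
PV of perpetuity: 397435.89744 / (1+0.117)^2 = 318537.63032
Total PV = 133533.19617 + 318537.63032 = 452070.82649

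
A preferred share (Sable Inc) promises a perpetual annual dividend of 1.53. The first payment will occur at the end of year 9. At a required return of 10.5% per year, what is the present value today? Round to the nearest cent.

6.56

Value at end of year 8: C / r = 1.53 / 0.105 = 14.5714
Discount to today: PV = 14.5714 / (1 + 0.105)^8 = 14.5714 / 2.222789 = 6.56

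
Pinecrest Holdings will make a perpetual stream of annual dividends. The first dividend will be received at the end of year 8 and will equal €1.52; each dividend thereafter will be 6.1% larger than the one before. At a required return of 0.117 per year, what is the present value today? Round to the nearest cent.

Value at end of year 7: C₁ / (r − g) = €1.52 / (0.117 − 0.061) = €27.1429
Discount to today: PV = €27.1429 / (1 + 0.117)^7 = €27.1429 / 2.169563 = €12.51

€12.51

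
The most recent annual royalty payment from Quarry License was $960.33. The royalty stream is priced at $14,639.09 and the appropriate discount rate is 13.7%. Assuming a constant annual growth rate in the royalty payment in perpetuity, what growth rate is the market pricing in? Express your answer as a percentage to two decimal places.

6.70%

P = D₀(1+g)/(r−g) ⇒ P(r−g) = D₀(1+g) ⇒ g(P+D₀) = P·r − D₀
g = (P·r − D₀)/(P + D₀) = ($14,639.09×0.137 − $960.33) / ($14,639.09 + $960.33) = 0.067004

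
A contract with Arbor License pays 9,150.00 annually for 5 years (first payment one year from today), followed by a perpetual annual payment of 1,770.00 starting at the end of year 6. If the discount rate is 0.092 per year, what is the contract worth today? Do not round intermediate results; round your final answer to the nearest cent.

47796.41

PV of 5-year annuity: 9,150.00 × [1 − (1+0.092)^−5] / 0.092 = 35406.38299
Perpetuity value at year 5: 1,770.00 / 0.092 = 19239.13043
PV of perpetuity: 19239.13043 / (1+0.092)^5 = 12390.02684
Total PV = 35406.38299 + 12390.02684 = 47796.40983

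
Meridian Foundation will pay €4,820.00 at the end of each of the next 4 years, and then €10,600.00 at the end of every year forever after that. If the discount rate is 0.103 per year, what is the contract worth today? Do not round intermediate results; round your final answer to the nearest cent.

€84709.15

PV of 4-year annuity: €4,820.00 × [1 − (1+0.103)^−4] / 0.103 = 15180.05529
Perpetuity value at year 4: €10,600.00 / 0.103 = 102912.62136
PV of perpetuity: 102912.62136 / (1+0.103)^4 = 69529.09728
Total PV = 15180.05529 + 69529.09728 = 84709.15257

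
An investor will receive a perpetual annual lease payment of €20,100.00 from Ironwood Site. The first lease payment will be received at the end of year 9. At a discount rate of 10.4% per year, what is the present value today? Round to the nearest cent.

€87581.05

Value at end of year 8: C / r = €20,100.00 / 0.104 = €193,269.2308
Discount to today: PV = €193,269.2308 / (1 + 0.104)^8 = €193,269.2308 / 2.206747 = €87,581.05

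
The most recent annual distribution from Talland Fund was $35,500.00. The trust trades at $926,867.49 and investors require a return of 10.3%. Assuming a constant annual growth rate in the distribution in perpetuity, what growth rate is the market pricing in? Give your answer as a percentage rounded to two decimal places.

P = D₀(1+g)/(r−g) ⇒ P(r−g) = D₀(1+g) ⇒ g(P+D₀) = P·r − D₀
g = (P·r − D₀)/(P + D₀) = ($926,867.49×0.103 − $35,500.00) / ($926,867.49 + $35,500.00) = 0.062312

6.23%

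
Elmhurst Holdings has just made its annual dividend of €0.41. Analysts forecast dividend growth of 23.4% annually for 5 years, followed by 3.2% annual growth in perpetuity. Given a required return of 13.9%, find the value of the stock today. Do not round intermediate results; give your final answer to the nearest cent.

€8.53

D_1 = 0.50594
D_2 = 0.62433
D_3 = 0.77042
D_4 = 0.95070
D_5 = 1.17317
Terminal value at year 5: TV = D_5×(1+g_2)/(r−g_2) = 1.21071/0.107 = 11.31503
P_0 = D_1/(1+r)^1 + D_2/(1+r)^2 + D_3/(1+r)^3 + D_4/(1+r)^4 + D_5/(1+r)^5 + TV/(1+r)^5
    = 0.44420 + 0.48125 + 0.52138 + 0.56487 + 0.61199 + 5.90251 = 8.52620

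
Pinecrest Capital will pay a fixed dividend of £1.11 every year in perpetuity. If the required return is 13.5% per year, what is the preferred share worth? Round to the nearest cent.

Level perpetuity: PV = C / r = £1.11 / 0.135 = £8.22

£8.22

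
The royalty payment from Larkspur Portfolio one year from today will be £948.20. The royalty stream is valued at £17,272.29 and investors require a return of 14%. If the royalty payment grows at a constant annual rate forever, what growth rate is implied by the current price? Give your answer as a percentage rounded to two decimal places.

8.51%

P = D₁/(r−g) ⇒ g = r − D₁/P = 0.14 − £948.20/£17,272.29 = 0.085103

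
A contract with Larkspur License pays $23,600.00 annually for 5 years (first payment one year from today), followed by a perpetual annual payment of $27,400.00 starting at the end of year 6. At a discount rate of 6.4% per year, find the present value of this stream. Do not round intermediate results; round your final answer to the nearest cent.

PV of 5-year annuity: $23,600.00 × [1 − (1+0.064)^−5] / 0.064 = 98339.28954
Perpetuity value at year 5: $27,400.00 / 0.064 = 428125.00000
PV of perpetuity: 428125.00000 / (1+0.064)^5 = 313951.41807
Total PV = 98339.28954 + 313951.41807 = 412290.70762

$412290.71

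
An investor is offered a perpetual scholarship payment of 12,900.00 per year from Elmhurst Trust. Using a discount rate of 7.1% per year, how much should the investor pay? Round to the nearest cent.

181690.14

Level perpetuity: PV = C / r = 12,900.00 / 0.071 = 181,690.14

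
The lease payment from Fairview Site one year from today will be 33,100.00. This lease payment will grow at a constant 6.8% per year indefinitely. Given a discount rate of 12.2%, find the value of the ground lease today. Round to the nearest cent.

Growing perpetuity: P = D₁ / (r − g) = 33,100.0000 / (0.122 − 0.068) = 612,962.96

612962.96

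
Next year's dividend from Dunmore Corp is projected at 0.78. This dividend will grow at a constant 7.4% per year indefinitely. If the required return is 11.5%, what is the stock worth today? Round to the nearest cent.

19.02

Growing perpetuity: P = D₁ / (r − g) = 0.7800 / (0.115 − 0.074) = 19.02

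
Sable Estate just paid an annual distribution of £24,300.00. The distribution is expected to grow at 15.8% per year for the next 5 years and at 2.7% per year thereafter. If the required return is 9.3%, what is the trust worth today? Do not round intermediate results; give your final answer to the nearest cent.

£649722.06

D_1 = 28139.40000
D_2 = 32585.42520
D_3 = 37733.92238
D_4 = 43695.88212
D_5 = 50599.83149
Terminal value at year 5: TV = D_5×(1+g_2)/(r−g_2) = 51966.02694/0.066 = 787364.04459
P_0 = D_1/(1+r)^1 + D_2/(1+r)^2 + D_3/(1+r)^3 + D_4/(1+r)^4 + D_5/(1+r)^5 + TV/(1+r)^5
    = 25745.10522 + 27276.14990 + 28898.24481 + 30616.80466 + 32437.56615 + 504748.18837 = 649722.05911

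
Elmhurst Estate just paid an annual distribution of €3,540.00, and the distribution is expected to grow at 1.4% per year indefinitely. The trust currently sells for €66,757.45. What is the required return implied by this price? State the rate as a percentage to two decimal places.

6.78%

D₁ = €3,540.00 × 1.014 = €3,589.5600
P = D₁/(r − g) ⇒ r = D₁/P + g = €3,589.5600/€66,757.45 + 0.014 = 0.053770 + 0.014 = 0.067770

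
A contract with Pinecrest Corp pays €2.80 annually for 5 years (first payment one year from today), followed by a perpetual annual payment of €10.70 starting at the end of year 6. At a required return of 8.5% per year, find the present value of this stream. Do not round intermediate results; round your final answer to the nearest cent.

PV of 5-year annuity: €2.80 × [1 − (1+0.085)^−5] / 0.085 = 11.03380
Perpetuity value at year 5: €10.70 / 0.085 = 125.88235
PV of perpetuity: 125.88235 / (1+0.085)^5 = 83.71748
Total PV = 11.03380 + 83.71748 = 94.75128

€94.75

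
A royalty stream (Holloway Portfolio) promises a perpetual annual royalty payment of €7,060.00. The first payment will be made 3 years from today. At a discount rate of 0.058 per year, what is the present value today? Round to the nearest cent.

Value at end of year 2: C / r = €7,060.00 / 0.058 = €121,724.1379
Discount to today: PV = €121,724.1379 / (1 + 0.058)^2 = €121,724.1379 / 1.119364 = €108,744.02

€108744.02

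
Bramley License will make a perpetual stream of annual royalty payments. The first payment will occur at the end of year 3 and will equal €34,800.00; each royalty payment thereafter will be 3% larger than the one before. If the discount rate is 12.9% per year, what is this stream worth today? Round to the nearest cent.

Value at end of year 2: C₁ / (r − g) = €34,800.00 / (0.129 − 0.03) = €351,515.1515
Discount to today: PV = €351,515.1515 / (1 + 0.129)^2 = €351,515.1515 / 1.274641 = €275,775.81

€275775.81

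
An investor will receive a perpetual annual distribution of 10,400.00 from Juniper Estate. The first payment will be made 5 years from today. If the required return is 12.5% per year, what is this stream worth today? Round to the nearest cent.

51941.35

Value at end of year 4: C / r = 10,400.00 / 0.125 = 83,200.0000
Discount to today: PV = 83,200.0000 / (1 + 0.125)^4 = 83,200.0000 / 1.601807 = 51,941.35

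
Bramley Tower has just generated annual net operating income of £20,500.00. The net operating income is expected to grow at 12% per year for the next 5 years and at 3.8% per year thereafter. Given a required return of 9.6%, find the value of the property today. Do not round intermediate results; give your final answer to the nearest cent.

D_1 = 22960.00000
D_2 = 25715.20000
D_3 = 28801.02400
D_4 = 32257.14688
D_5 = 36128.00451
Terminal value at year 5: TV = D_5×(1+g_2)/(r−g_2) = 37500.86868/0.058 = 646566.70132
P_0 = D_1/(1+r)^1 + D_2/(1+r)^2 + D_3/(1+r)^3 + D_4/(1+r)^4 + D_5/(1+r)^5 + TV/(1+r)^5
    = 20948.90511 + 21407.64026 + 21876.42070 + 22355.46641 + 22845.00217 + 408846.76299 = 518280.19764

£518280.20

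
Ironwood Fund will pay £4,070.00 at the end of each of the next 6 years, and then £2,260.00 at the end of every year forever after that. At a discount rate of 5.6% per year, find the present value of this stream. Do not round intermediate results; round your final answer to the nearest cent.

PV of 6-year annuity: £4,070.00 × [1 − (1+0.056)^−6] / 0.056 = 20267.51991
Perpetuity value at year 6: £2,260.00 / 0.056 = 40357.14286
PV of perpetuity: 40357.14286 / (1+0.056)^6 = 29102.94261
Total PV = 20267.51991 + 29102.94261 = 49370.46252

£49370.46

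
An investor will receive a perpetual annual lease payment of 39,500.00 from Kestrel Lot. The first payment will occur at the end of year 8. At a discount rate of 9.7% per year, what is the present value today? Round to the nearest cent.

212999.69

Value at end of year 7: C / r = 39,500.00 / 0.097 = 407,216.4948
Discount to today: PV = 407,216.4948 / (1 + 0.097)^7 = 407,216.4948 / 1.911817 = 212,999.69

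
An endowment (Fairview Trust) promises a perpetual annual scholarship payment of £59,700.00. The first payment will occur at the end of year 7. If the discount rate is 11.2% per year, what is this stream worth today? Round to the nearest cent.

Value at end of year 6: C / r = £59,700.00 / 0.112 = £533,035.7143
Discount to today: PV = £533,035.7143 / (1 + 0.112)^6 = £533,035.7143 / 1.890727 = £281,921.10

£281921.10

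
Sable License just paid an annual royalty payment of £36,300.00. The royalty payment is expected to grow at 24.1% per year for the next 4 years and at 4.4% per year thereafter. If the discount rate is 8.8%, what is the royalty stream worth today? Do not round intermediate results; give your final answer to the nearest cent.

£1661838.42

D_1 = 45048.30000
D_2 = 55904.94030
D_3 = 69378.03091
D_4 = 86098.13636
Terminal value at year 4: TV = D_4×(1+g_2)/(r−g_2) = 89886.45436/0.044 = 2042873.96277
P_0 = D_1/(1+r)^1 + D_2/(1+r)^2 + D_3/(1+r)^3 + D_4/(1+r)^4 + TV/(1+r)^4
    = 41404.68750 + 47227.22168 + 53868.54973 + 61443.81453 + 1457894.14485 = 1661838.41829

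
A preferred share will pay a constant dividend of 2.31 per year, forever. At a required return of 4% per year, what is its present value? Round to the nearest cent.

Level perpetuity: PV = C / r = 2.31 / 0.04 = 57.75

57.75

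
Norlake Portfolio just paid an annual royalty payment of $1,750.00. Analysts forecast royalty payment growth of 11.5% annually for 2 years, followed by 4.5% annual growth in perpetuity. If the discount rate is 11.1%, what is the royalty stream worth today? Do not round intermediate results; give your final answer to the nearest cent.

$31427.14

D_1 = 1951.25000
D_2 = 2175.64375
Terminal value at year 2: TV = D_2×(1+g_2)/(r−g_2) = 2273.54772/0.066 = 34447.69271
P_0 = D_1/(1+r)^1 + D_2/(1+r)^2 + TV/(1+r)^2
    = 1756.30063 + 1762.62394 + 27908.21246 = 31427.13703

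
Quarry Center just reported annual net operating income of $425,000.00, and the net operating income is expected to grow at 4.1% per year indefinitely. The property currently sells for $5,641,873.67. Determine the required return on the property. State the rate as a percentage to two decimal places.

D₁ = $425,000.00 × 1.041 = $442,425.0000
P = D₁/(r − g) ⇒ r = D₁/P + g = $442,425.0000/$5,641,873.67 + 0.041 = 0.078418 + 0.041 = 0.119418

11.94%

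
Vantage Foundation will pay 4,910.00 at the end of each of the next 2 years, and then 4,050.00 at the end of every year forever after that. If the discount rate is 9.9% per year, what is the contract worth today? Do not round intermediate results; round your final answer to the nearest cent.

42403.66

PV of 2-year annuity: 4,910.00 × [1 − (1+0.099)^−2] / 0.099 = 8532.93713
Perpetuity value at year 2: 4,050.00 / 0.099 = 40909.09091
PV of perpetuity: 40909.09091 / (1+0.099)^2 = 33870.72118
Total PV = 8532.93713 + 33870.72118 = 42403.65831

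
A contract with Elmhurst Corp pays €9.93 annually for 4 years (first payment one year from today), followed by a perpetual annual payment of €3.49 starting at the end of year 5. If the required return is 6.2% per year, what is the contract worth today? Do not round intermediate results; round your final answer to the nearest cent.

PV of 4-year annuity: €9.93 × [1 − (1+0.062)^−4] / 0.062 = 34.25150
Perpetuity value at year 4: €3.49 / 0.062 = 56.29032
PV of perpetuity: 56.29032 / (1+0.062)^4 = 44.25228
Total PV = 34.25150 + 44.25228 = 78.50378

€78.50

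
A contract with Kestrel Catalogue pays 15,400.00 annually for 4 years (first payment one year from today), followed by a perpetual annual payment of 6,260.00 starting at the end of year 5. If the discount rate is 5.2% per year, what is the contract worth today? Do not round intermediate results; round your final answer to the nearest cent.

PV of 4-year annuity: 15,400.00 × [1 − (1+0.052)^−4] / 0.052 = 54354.89209
Perpetuity value at year 4: 6,260.00 / 0.052 = 120384.61538
PV of perpetuity: 120384.61538 / (1+0.052)^4 = 98289.70471
Total PV = 54354.89209 + 98289.70471 = 152644.59679

152644.60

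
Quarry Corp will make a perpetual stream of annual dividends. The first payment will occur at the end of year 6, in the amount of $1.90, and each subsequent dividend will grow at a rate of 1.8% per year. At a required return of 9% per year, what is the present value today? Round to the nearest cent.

Value at end of year 5: C₁ / (r − g) = $1.90 / (0.09 − 0.018) = $26.3889
Discount to today: PV = $26.3889 / (1 + 0.09)^5 = $26.3889 / 1.538624 = $17.15

$17.15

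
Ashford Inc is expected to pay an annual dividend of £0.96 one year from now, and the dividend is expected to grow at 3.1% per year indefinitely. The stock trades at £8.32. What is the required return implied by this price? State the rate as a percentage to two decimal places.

14.64%

P = D₁/(r − g) ⇒ r = D₁/P + g = £0.9600/£8.32 + 0.031 = 0.115385 + 0.031 = 0.146385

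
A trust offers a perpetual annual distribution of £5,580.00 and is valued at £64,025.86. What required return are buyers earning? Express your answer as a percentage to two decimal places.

8.72%

P = C/r ⇒ r = C/P = £5,580.00/£64,025.86 = 0.087152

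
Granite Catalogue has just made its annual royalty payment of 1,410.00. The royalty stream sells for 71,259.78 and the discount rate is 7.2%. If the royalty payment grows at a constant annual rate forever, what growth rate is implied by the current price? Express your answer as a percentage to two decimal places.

5.12%

P = D₀(1+g)/(r−g) ⇒ P(r−g) = D₀(1+g) ⇒ g(P+D₀) = P·r − D₀
g = (P·r − D₀)/(P + D₀) = (71,259.78×0.072 − 1,410.00) / (71,259.78 + 1,410.00) = 0.051200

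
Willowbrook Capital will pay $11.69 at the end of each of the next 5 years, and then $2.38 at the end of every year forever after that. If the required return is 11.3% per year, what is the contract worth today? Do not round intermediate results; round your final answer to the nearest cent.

PV of 5-year annuity: $11.69 × [1 − (1+0.113)^−5] / 0.113 = 42.88095
Perpetuity value at year 5: $2.38 / 0.113 = 21.06195
PV of perpetuity: 21.06195 / (1+0.113)^5 = 12.33169
Total PV = 42.88095 + 12.33169 = 55.21265

$55.21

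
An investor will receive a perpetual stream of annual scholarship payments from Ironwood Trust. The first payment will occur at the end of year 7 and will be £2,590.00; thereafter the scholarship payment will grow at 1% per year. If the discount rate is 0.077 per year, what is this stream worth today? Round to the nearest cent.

£24770.27

Value at end of year 6: C₁ / (r − g) = £2,590.00 / (0.077 − 0.01) = £38,656.7164
Discount to today: PV = £38,656.7164 / (1 + 0.077)^6 = £38,656.7164 / 1.560609 = £24,770.27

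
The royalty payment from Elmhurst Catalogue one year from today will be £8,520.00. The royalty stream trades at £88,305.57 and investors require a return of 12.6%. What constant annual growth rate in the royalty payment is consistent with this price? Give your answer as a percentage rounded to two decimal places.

2.95%

P = D₁/(r−g) ⇒ g = r − D₁/P = 0.126 − £8,520.00/£88,305.57 = 0.029517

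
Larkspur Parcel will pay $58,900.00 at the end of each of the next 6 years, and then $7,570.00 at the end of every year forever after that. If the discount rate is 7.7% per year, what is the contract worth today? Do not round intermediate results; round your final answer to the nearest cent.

PV of 6-year annuity: $58,900.00 × [1 − (1+0.077)^−6] / 0.077 = 274783.54937
Perpetuity value at year 6: $7,570.00 / 0.077 = 98311.68831
PV of perpetuity: 98311.68831 / (1+0.077)^6 = 62995.70412
Total PV = 274783.54937 + 62995.70412 = 337779.25350

$337779.25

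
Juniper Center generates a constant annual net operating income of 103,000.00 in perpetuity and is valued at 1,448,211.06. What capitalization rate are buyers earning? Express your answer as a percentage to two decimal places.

P = C/r ⇒ r = C/P = 103,000.00/1,448,211.06 = 0.071122

7.11%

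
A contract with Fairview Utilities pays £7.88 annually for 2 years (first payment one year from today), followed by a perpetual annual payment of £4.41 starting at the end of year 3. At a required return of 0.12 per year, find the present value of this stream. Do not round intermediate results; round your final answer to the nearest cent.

PV of 2-year annuity: £7.88 × [1 − (1+0.12)^−2] / 0.12 = 13.31760
Perpetuity value at year 2: £4.41 / 0.12 = 36.75000
PV of perpetuity: 36.75000 / (1+0.12)^2 = 29.29688
Total PV = 13.31760 + 29.29688 = 42.61448

£42.61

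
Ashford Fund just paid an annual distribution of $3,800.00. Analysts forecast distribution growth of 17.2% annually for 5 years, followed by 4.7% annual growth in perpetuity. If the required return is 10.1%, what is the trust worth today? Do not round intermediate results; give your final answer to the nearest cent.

$123709.46

D_1 = 4453.60000
D_2 = 5219.61920
D_3 = 6117.39370
D_4 = 7169.58542
D_5 = 8402.75411
Terminal value at year 5: TV = D_5×(1+g_2)/(r−g_2) = 8797.68355/0.054 = 162920.06582
P_0 = D_1/(1+r)^1 + D_2/(1+r)^2 + D_3/(1+r)^3 + D_4/(1+r)^4 + D_5/(1+r)^5 + TV/(1+r)^5
    = 4045.04995 + 4305.90240 + 4583.57640 + 4879.15671 + 5193.79806 + 100701.97358 = 123709.45711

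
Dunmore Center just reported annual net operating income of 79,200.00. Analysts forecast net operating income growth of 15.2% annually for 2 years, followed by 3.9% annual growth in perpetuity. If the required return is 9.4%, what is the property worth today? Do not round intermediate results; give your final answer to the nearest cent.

D_1 = 91238.40000
D_2 = 105106.63680
Terminal value at year 2: TV = D_2×(1+g_2)/(r−g_2) = 109205.79564/0.055 = 1985559.92064
P_0 = D_1/(1+r)^1 + D_2/(1+r)^2 + TV/(1+r)^2
    = 83398.90311 + 87820.41717 + 1659007.51702 = 1830226.83729

1830226.84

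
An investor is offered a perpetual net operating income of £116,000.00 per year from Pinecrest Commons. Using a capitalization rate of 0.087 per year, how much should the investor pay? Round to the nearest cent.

£1333333.33

Level perpetuity: PV = C / r = £116,000.00 / 0.087 = £1,333,333.33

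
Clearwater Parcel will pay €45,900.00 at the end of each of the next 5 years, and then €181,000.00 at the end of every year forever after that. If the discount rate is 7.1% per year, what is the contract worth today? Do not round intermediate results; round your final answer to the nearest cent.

PV of 5-year annuity: €45,900.00 × [1 − (1+0.071)^−5] / 0.071 = 187696.22637
Perpetuity value at year 5: €181,000.00 / 0.071 = 2549295.77465
PV of perpetuity: 2549295.77465 / (1+0.071)^5 = 1809142.89943
Total PV = 187696.22637 + 1809142.89943 = 1996839.12580

€1996839.13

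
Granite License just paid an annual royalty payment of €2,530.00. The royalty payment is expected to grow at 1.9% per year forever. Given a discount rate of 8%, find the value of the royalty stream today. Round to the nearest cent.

D₁ = D₀ × (1 + g) = €2,530.00 × 1.019 = €2,578.0700
Growing perpetuity: P = D₁ / (r − g) = €2,578.0700 / (0.08 − 0.019) = €42,263.44

€42263.44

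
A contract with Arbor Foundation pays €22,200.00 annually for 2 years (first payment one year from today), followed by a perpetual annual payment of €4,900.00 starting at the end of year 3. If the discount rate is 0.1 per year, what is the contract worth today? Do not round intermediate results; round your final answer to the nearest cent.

PV of 2-year annuity: €22,200.00 × [1 − (1+0.1)^−2] / 0.1 = 38528.92562
Perpetuity value at year 2: €4,900.00 / 0.1 = 49000.00000
PV of perpetuity: 49000.00000 / (1+0.1)^2 = 40495.86777
Total PV = 38528.92562 + 40495.86777 = 79024.79339

€79024.79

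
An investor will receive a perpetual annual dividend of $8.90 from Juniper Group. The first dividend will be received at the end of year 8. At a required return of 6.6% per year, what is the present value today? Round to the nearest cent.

Value at end of year 7: C / r = $8.90 / 0.066 = $134.8485
Discount to today: PV = $134.8485 / (1 + 0.066)^7 = $134.8485 / 1.564229 = $86.21

$86.21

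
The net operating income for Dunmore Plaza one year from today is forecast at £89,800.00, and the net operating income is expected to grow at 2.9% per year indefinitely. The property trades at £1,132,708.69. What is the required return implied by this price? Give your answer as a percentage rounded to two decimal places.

P = D₁/(r − g) ⇒ r = D₁/P + g = £89,800.0000/£1,132,708.69 + 0.029 = 0.079279 + 0.029 = 0.108279

10.83%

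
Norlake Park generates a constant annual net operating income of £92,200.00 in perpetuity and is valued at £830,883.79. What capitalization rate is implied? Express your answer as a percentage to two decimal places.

11.10%

P = C/r ⇒ r = C/P = £92,200.00/£830,883.79 = 0.110966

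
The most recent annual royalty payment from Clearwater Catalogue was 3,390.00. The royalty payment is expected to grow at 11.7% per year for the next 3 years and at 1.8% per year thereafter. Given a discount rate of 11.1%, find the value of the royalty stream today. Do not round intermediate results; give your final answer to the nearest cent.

47992.44

D_1 = 3786.63000
D_2 = 4229.66571
D_3 = 4724.53660
Terminal value at year 3: TV = D_3×(1+g_2)/(r−g_2) = 4809.57826/0.093 = 51715.89523
P_0 = D_1/(1+r)^1 + D_2/(1+r)^2 + D_3/(1+r)^3 + TV/(1+r)^3
    = 3408.30783 + 3426.71453 + 3445.22064 + 37712.20015 = 47992.44316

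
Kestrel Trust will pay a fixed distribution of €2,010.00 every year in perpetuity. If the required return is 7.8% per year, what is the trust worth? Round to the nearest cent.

Level perpetuity: PV = C / r = €2,010.00 / 0.078 = €25,769.23

€25769.23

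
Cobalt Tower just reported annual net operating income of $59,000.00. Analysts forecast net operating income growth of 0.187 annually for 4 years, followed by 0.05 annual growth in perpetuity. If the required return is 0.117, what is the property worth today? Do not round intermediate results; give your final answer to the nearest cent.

$1454481.07

D_1 = 70033.00000
D_2 = 83129.17100
D_3 = 98674.32598
D_4 = 117126.42493
Terminal value at year 4: TV = D_4×(1+g_2)/(r−g_2) = 122982.74618/0.067 = 1835563.37584
P_0 = D_1/(1+r)^1 + D_2/(1+r)^2 + D_3/(1+r)^3 + D_4/(1+r)^4 + TV/(1+r)^4
    = 62697.40376 + 66626.51590 + 70801.85710 + 75238.85799 + 1179116.43116 = 1454481.06591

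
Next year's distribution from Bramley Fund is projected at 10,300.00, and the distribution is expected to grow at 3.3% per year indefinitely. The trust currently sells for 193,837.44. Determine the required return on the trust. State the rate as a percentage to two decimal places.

8.61%

P = D₁/(r − g) ⇒ r = D₁/P + g = 10,300.0000/193,837.44 + 0.033 = 0.053137 + 0.033 = 0.086137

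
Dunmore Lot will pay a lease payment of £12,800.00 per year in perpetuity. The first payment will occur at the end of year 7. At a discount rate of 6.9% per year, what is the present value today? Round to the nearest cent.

Value at end of year 6: C / r = £12,800.00 / 0.069 = £185,507.2464
Discount to today: PV = £185,507.2464 / (1 + 0.069)^6 = £185,507.2464 / 1.492335 = £124,306.73

£124306.73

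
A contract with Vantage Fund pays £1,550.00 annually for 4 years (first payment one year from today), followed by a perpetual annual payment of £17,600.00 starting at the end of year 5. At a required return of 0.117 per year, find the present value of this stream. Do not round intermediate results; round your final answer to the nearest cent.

£101368.27

PV of 4-year annuity: £1,550.00 × [1 − (1+0.117)^−4] / 0.117 = 4737.79302
Perpetuity value at year 4: £17,600.00 / 0.117 = 150427.35043
PV of perpetuity: 150427.35043 / (1+0.117)^4 = 96630.47483
Total PV = 4737.79302 + 96630.47483 = 101368.26785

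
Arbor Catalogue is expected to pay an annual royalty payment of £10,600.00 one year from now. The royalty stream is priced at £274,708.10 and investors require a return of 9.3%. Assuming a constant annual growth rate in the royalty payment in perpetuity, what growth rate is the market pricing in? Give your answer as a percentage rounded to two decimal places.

P = D₁/(r−g) ⇒ g = r − D₁/P = 0.093 − £10,600.00/£274,708.10 = 0.054414

5.44%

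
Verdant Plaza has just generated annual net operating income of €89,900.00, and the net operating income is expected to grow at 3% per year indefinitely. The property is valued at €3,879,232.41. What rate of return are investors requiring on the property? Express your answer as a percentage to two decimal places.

5.39%

D₁ = €89,900.00 × 1.03 = €92,597.0000
P = D₁/(r − g) ⇒ r = D₁/P + g = €92,597.0000/€3,879,232.41 + 0.03 = 0.023870 + 0.03 = 0.053870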